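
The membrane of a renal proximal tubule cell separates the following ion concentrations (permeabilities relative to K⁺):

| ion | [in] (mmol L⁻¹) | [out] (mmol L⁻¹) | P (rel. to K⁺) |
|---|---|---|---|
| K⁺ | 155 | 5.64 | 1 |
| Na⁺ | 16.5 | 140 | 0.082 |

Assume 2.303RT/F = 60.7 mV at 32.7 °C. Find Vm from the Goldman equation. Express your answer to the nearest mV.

Vm = 60.7 · log₁₀[(Σ P·[cation]ₒ + Σ P·[anion]ᵢ) / (Σ P·[cation]ᵢ + Σ P·[anion]ₒ)]
Numerator = 1×5.64 + 0.082×140 = 17.12
Denominator = 1×155 + 0.082×16.5 = 156.4
Vm = 60.7 · log₁₀(0.1095) = 60.7 × (-0.9606) = -58.31 mV

-58 mV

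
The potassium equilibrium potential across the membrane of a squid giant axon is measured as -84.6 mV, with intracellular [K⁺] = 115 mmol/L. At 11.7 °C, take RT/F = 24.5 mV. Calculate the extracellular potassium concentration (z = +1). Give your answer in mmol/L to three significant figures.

Nernst: E = (24.5/1) · ln([out]/[in]), so ln([out]/[in]) = -84.6 × 1 / 24.5 = -3.4531.
[out]/[in] = e^(-3.4531) = 0.03165.
[out] = 0.03165 × 115 = 3.64 mmol/L.

3.64 mmol/L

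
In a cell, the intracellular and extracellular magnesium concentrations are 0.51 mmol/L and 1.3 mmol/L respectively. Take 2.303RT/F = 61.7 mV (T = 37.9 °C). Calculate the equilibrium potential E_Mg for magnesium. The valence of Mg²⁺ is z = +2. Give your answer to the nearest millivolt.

13 mV

E = (61.7/z) · log₁₀([Mg²⁺]_out/[Mg²⁺]_in) with z = +2.
= (61.7/2) · log₁₀(1.3/0.51) = 30.85 · log₁₀(2.549)
= 30.85 · (0.4064) = 12.54 mV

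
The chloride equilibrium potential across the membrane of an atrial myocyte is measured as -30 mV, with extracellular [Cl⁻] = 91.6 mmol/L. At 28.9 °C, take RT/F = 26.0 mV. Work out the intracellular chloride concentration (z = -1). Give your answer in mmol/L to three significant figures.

28.9 mmol/L

Nernst: E = (26.0/-1) · ln([out]/[in]), so ln([out]/[in]) = -30.0 × -1 / 26.0 = 1.1538.
[out]/[in] = e^(1.1538) = 3.17.
[in] = 91.6 / 3.17 = 28.89 mmol/L.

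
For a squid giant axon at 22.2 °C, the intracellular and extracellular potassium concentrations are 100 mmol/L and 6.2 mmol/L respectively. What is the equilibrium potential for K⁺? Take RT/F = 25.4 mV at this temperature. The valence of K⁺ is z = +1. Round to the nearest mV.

E = (25.4/z) · ln([K⁺]_out/[K⁺]_in) with z = +1.
= (25.4/1) · ln(6.2/100) = 25.40 · ln(0.062)
= 25.40 · (-2.7806) = -70.63 mV

-71 mV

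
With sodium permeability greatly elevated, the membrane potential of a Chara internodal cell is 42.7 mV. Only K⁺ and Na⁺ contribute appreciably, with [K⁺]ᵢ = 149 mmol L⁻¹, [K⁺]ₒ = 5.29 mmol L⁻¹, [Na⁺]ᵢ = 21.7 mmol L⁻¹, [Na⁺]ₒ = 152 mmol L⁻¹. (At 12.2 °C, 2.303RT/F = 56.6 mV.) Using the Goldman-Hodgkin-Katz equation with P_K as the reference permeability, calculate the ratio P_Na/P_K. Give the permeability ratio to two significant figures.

Let α = P_Na/P_K. GHK: Vm = 56.6·log₁₀[(Kₒ + α·Naₒ)/(Kᵢ + α·Naᵢ)].
10^(Vm/56.6) = 10^(42.7/56.6) = 5.6809
So 5.6809·(Kᵢ + α·Naᵢ) = Kₒ + α·Naₒ → α = (5.6809·149.0 − 5.29) / (152.0 − 5.6809·21.7)
α = (846.5 − 5.29) / (152.0 − 123.3) = 841.2/28.72 = 29.28

29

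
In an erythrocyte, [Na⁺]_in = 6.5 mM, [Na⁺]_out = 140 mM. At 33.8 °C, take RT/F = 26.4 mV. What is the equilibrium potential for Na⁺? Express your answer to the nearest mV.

81 mV

E = (26.4/z) · ln([Na⁺]_out/[Na⁺]_in) with z = +1.
= (26.4/1) · ln(140/6.5) = 26.40 · ln(21.54)
= 26.40 · (3.0698) = 81.04 mV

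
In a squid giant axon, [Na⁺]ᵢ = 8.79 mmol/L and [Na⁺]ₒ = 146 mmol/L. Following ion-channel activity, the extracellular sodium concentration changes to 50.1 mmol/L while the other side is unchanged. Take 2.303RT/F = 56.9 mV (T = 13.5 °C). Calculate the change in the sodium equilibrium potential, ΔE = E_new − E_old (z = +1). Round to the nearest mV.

E_old = (56.9/1)·log₁₀(146/8.79) = 69.44 mV
E_new = (56.9/1)·log₁₀(50.1/8.79) = 43.01 mV
ΔE = 43.01 − (69.44) = -26.43 mV

-26 mV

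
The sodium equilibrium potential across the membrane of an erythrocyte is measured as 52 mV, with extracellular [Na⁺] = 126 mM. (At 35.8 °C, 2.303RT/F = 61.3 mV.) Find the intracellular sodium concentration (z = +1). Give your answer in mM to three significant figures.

17.9 mM

Nernst: E = (61.3/1) · log₁₀([out]/[in]), so log₁₀([out]/[in]) = 52.0 × 1 / 61.3 = 0.8483.
[out]/[in] = 10^(0.8483) = 7.052.
[in] = 126 / 7.052 = 17.87 mM.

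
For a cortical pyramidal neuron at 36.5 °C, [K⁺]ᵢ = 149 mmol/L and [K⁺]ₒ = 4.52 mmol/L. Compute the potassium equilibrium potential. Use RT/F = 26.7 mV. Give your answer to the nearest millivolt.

-93 mV

E = (26.7/z) · ln([K⁺]_out/[K⁺]_in) with z = +1.
= (26.7/1) · ln(4.52/149) = 26.70 · ln(0.03034)
= 26.70 · (-3.4954) = -93.33 mV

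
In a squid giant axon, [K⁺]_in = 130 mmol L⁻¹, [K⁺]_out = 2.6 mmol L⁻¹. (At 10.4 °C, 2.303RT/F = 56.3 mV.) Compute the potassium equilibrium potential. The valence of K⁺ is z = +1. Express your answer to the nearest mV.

-96 mV

E = (56.3/z) · log₁₀([K⁺]_out/[K⁺]_in) with z = +1.
= (56.3/1) · log₁₀(2.6/130) = 56.30 · log₁₀(0.02)
= 56.30 · (-1.6990) = -95.65 mV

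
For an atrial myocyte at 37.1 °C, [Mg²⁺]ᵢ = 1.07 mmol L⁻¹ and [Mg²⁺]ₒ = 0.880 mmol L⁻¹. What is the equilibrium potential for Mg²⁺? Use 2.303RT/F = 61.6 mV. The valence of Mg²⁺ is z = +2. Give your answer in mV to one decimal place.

-2.6 mV

E = (61.6/z) · log₁₀([Mg²⁺]_out/[Mg²⁺]_in) with z = +2.
= (61.6/2) · log₁₀(0.880/1.07) = 30.80 · log₁₀(0.8224)
= 30.80 · (-0.0849) = -2.61 mV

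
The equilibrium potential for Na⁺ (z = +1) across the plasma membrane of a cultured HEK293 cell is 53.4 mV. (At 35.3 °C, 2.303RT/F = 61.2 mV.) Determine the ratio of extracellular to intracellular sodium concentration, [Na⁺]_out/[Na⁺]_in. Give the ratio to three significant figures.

log₁₀([out]/[in]) = E·z/(61.2) = 53.4 × 1 / 61.2 = 0.8725
[out]/[in] = 10^(0.8725) = 7.457

7.46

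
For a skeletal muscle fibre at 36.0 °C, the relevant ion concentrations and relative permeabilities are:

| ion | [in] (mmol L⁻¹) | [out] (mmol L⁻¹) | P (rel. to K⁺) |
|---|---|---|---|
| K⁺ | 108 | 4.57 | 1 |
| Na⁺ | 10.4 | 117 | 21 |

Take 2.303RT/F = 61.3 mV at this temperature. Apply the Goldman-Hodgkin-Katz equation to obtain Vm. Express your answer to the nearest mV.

Vm = 61.3 · log₁₀[(Σ P·[cation]ₒ + Σ P·[anion]ᵢ) / (Σ P·[cation]ᵢ + Σ P·[anion]ₒ)]
Numerator = 1×4.57 + 21×117 = 2462
Denominator = 1×108 + 21×10.4 = 326.4
Vm = 61.3 · log₁₀(7.5416) = 61.3 × (0.8775) = 53.79 mV

54 mV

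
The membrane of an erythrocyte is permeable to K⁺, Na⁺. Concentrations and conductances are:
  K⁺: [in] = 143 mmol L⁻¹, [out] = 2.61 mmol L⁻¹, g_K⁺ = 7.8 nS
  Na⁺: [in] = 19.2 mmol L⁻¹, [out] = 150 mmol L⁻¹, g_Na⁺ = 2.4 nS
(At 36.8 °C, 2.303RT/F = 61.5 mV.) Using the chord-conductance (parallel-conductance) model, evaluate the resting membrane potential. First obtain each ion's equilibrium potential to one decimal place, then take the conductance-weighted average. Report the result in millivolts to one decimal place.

-68.8 mV

E_K⁺ = (61.5/1)·log₁₀(2.61/143) = -106.9 mV
E_Na⁺ = (61.5/1)·log₁₀(150/19.2) = 54.9 mV
Vm = (Σ gᵢEᵢ)/(Σ gᵢ) = (7.8·-106.9 + 2.4·54.9) / (7.8 + 2.4)
= -702.06 / 10.2 = -68.83 mV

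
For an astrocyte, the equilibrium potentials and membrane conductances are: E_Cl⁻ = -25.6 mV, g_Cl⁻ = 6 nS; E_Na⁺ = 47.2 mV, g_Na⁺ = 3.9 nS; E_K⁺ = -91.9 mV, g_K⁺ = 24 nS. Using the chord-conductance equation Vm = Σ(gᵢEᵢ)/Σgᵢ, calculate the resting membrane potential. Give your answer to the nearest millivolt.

-64 mV

Σ gᵢEᵢ = 6·(-25.6) + 3.9·(47.2) + 24·(-91.9) = -2175.12
Σ gᵢ = 6 + 3.9 + 24 = 33.9
Vm = -2175.12 / 33.9 = -64.16 mV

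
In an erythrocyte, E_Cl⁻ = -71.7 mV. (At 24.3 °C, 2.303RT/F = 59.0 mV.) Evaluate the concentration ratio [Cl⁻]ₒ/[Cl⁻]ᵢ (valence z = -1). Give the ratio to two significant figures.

log₁₀([out]/[in]) = E·z/(59.0) = -71.7 × -1 / 59.0 = 1.2153
[out]/[in] = 10^(1.2153) = 16.42

16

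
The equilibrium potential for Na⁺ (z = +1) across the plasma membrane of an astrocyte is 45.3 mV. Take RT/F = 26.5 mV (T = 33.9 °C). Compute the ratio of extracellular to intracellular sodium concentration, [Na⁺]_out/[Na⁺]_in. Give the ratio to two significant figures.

5.5

ln([out]/[in]) = E·z/(26.5) = 45.3 × 1 / 26.5 = 1.7094
[out]/[in] = e^(1.7094) = 5.526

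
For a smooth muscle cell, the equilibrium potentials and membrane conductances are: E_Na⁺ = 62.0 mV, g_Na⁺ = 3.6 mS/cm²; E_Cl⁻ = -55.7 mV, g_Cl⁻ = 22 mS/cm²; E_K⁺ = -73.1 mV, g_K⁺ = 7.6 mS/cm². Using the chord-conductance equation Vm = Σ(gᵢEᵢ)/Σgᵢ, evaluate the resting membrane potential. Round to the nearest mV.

-47 mV

Σ gᵢEᵢ = 3.6·(62.0) + 22·(-55.7) + 7.6·(-73.1) = -1557.76
Σ gᵢ = 3.6 + 22 + 7.6 = 33.2
Vm = -1557.76 / 33.2 = -46.92 mV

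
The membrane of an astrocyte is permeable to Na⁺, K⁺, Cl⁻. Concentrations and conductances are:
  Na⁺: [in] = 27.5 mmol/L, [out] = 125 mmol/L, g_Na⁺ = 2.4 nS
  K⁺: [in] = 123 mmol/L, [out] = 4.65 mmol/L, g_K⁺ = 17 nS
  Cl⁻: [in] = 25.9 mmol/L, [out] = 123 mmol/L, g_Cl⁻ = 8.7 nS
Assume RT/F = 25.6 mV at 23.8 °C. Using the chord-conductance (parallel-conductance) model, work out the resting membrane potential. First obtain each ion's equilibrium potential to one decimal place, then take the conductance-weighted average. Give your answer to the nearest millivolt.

E_Na⁺ = (25.6/1)·ln(125/27.5) = 38.8 mV
E_K⁺ = (25.6/1)·ln(4.65/123) = -83.8 mV
E_Cl⁻ = (25.6/-1)·ln(123/25.9) = -39.9 mV
Vm = (Σ gᵢEᵢ)/(Σ gᵢ) = (2.4·38.8 + 17·-83.8 + 8.7·-39.9) / (2.4 + 17 + 8.7)
= -1678.61 / 28.1 = -59.74 mV

-60 mV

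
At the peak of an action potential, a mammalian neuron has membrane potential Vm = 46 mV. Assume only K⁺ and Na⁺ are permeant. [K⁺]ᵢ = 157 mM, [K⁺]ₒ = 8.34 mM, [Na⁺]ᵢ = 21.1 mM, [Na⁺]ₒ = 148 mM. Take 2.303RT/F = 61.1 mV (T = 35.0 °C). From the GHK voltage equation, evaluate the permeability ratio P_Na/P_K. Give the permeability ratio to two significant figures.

31

Let α = P_Na/P_K. GHK: Vm = 61.1·log₁₀[(Kₒ + α·Naₒ)/(Kᵢ + α·Naᵢ)].
10^(Vm/61.1) = 10^(46.0/61.1) = 5.6606
So 5.6606·(Kᵢ + α·Naᵢ) = Kₒ + α·Naₒ → α = (5.6606·157.0 − 8.34) / (148.0 − 5.6606·21.1)
α = (888.7 − 8.34) / (148.0 − 119.4) = 880.4/28.56 = 30.82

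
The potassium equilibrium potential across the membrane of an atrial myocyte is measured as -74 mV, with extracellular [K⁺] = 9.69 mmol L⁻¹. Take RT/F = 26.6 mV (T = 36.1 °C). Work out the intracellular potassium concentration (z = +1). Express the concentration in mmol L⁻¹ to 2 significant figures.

Nernst: E = (26.6/1) · ln([out]/[in]), so ln([out]/[in]) = -74.0 × 1 / 26.6 = -2.7820.
[out]/[in] = e^(-2.7820) = 0.06192.
[in] = 9.69 / 0.06192 = 156.5 mmol L⁻¹.

160 mmol L⁻¹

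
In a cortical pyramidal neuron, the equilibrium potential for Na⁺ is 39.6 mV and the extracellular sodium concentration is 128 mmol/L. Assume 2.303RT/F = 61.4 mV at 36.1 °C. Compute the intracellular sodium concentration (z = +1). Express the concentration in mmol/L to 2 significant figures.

Nernst: E = (61.4/1) · log₁₀([out]/[in]), so log₁₀([out]/[in]) = 39.6 × 1 / 61.4 = 0.6450.
[out]/[in] = 10^(0.6450) = 4.415.
[in] = 128 / 4.415 = 28.99 mmol/L.

29 mmol/L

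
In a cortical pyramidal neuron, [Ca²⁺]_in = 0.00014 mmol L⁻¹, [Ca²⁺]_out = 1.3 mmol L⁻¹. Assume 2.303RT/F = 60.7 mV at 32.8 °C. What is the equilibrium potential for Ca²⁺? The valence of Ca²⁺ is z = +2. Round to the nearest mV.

120 mV

E = (60.7/z) · log₁₀([Ca²⁺]_out/[Ca²⁺]_in) with z = +2.
= (60.7/2) · log₁₀(1.3/0.00014) = 30.35 · log₁₀(9286)
= 30.35 · (3.9678) = 120.42 mV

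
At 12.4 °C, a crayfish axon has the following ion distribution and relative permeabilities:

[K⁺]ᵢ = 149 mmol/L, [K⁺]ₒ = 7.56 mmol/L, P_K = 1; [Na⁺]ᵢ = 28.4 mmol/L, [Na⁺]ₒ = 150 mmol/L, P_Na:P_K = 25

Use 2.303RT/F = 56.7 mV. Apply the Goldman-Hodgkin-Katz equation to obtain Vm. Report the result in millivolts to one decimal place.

36.3 mV

Vm = 56.7 · log₁₀[(Σ P·[cation]ₒ + Σ P·[anion]ᵢ) / (Σ P·[cation]ᵢ + Σ P·[anion]ₒ)]
Numerator = 1×7.56 + 25×150 = 3758
Denominator = 1×149 + 25×28.4 = 859
Vm = 56.7 · log₁₀(4.3743) = 56.7 × (0.6409) = 36.34 mV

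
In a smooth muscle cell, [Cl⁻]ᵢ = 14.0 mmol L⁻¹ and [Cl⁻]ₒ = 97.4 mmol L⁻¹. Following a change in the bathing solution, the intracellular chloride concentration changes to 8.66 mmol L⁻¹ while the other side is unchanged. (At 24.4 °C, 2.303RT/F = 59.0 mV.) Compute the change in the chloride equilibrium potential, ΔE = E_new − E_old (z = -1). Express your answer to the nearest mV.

-12 mV

E_old = (59.0/-1)·log₁₀(97.4/14.0) = -49.70 mV
E_new = (59.0/-1)·log₁₀(97.4/8.66) = -62.01 mV
ΔE = -62.01 − (-49.70) = -12.31 mV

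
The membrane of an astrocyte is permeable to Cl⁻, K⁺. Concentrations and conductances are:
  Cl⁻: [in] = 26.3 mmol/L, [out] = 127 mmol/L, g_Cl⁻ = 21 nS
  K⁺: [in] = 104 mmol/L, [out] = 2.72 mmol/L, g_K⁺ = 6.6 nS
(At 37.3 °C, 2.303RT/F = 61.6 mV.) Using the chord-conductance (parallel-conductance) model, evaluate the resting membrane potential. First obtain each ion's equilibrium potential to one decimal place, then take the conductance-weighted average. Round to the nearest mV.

-55 mV

E_Cl⁻ = (61.6/-1)·log₁₀(127/26.3) = -42.1 mV
E_K⁺ = (61.6/1)·log₁₀(2.72/104) = -97.5 mV
Vm = (Σ gᵢEᵢ)/(Σ gᵢ) = (21·-42.1 + 6.6·-97.5) / (21 + 6.6)
= -1527.60 / 27.6 = -55.35 mV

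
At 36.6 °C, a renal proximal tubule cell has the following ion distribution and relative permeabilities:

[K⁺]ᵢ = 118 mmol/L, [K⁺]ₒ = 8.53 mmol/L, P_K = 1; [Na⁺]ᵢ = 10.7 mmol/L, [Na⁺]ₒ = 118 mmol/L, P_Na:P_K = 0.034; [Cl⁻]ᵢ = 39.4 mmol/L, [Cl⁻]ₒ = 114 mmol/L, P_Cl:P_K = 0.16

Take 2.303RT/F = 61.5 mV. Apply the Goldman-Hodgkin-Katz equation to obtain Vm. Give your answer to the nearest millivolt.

-53 mV

Vm = 61.5 · log₁₀[(Σ P·[cation]ₒ + Σ P·[anion]ᵢ) / (Σ P·[cation]ᵢ + Σ P·[anion]ₒ)]
Numerator = 1×8.53 + 0.034×118 + 0.16×39.4 = 18.85
Denominator = 1×118 + 0.034×10.7 + 0.16×114 = 136.6
Vm = 61.5 · log₁₀(0.13796) = 61.5 × (-0.8602) = -52.90 mV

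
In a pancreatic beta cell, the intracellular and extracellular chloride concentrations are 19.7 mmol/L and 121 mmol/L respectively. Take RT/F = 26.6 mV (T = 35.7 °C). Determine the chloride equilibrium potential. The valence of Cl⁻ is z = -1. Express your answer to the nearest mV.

E = (26.6/z) · ln([Cl⁻]_out/[Cl⁻]_in) with z = -1.
For an anion, dividing by z = -1 reverses the sign.
= (26.6/-1) · ln(121/19.7) = -26.60 · ln(6.142)
= -26.60 · (1.8152) = -48.28 mV

-48 mV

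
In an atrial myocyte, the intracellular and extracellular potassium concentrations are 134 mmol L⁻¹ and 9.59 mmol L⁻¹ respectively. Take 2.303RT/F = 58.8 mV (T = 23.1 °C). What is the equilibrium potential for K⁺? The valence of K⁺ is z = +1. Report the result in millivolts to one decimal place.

-67.3 mV

E = (58.8/z) · log₁₀([K⁺]_out/[K⁺]_in) with z = +1.
= (58.8/1) · log₁₀(9.59/134) = 58.80 · log₁₀(0.07157)
= 58.80 · (-1.1453) = -67.34 mV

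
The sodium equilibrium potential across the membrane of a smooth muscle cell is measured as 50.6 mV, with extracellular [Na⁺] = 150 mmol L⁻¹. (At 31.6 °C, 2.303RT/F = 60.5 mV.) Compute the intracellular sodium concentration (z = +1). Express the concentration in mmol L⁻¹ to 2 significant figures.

Nernst: E = (60.5/1) · log₁₀([out]/[in]), so log₁₀([out]/[in]) = 50.6 × 1 / 60.5 = 0.8364.
[out]/[in] = 10^(0.8364) = 6.861.
[in] = 150 / 6.861 = 21.86 mmol L⁻¹.

22 mmol L⁻¹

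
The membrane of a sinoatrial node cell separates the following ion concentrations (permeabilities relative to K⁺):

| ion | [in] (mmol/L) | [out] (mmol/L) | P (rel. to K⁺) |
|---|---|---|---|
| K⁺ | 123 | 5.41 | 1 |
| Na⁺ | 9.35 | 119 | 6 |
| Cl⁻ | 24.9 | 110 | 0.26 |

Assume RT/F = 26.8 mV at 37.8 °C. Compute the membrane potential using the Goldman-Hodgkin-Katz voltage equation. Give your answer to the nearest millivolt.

34 mV

Vm = 26.8 · ln[(Σ P·[cation]ₒ + Σ P·[anion]ᵢ) / (Σ P·[cation]ᵢ + Σ P·[anion]ₒ)]
Numerator = 1×5.41 + 6×119 + 0.26×24.9 = 725.9
Denominator = 1×123 + 6×9.35 + 0.26×110 = 207.7
Vm = 26.8 · ln(3.4949) = 26.8 × (1.2513) = 33.53 mV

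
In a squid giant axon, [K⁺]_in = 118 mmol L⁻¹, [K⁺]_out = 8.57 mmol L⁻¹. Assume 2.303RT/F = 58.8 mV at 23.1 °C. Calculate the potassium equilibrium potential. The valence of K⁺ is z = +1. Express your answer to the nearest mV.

E = (58.8/z) · log₁₀([K⁺]_out/[K⁺]_in) with z = +1.
= (58.8/1) · log₁₀(8.57/118) = 58.80 · log₁₀(0.07263)
= 58.80 · (-1.1389) = -66.97 mV

-67 mV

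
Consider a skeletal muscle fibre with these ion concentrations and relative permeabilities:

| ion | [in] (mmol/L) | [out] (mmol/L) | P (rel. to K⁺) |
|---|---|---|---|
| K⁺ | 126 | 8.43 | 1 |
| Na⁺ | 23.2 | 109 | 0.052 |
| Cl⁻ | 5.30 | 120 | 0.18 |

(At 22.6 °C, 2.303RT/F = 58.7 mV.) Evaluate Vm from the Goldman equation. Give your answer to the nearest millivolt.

-58 mV

Vm = 58.7 · log₁₀[(Σ P·[cation]ₒ + Σ P·[anion]ᵢ) / (Σ P·[cation]ᵢ + Σ P·[anion]ₒ)]
Numerator = 1×8.43 + 0.052×109 + 0.18×5.30 = 15.05
Denominator = 1×126 + 0.052×23.2 + 0.18×120 = 148.8
Vm = 58.7 · log₁₀(0.10115) = 58.7 × (-0.9950) = -58.41 mV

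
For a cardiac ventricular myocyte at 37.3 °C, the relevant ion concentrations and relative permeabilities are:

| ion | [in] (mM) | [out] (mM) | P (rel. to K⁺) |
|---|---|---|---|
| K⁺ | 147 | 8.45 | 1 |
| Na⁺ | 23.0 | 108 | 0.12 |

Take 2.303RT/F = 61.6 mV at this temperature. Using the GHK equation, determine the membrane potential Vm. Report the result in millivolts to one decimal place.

-52.0 mV

Vm = 61.6 · log₁₀[(Σ P·[cation]ₒ + Σ P·[anion]ᵢ) / (Σ P·[cation]ᵢ + Σ P·[anion]ₒ)]
Numerator = 1×8.45 + 0.12×108 = 21.41
Denominator = 1×147 + 0.12×23.0 = 149.8
Vm = 61.6 · log₁₀(0.14296) = 61.6 × (-0.8448) = -52.04 mV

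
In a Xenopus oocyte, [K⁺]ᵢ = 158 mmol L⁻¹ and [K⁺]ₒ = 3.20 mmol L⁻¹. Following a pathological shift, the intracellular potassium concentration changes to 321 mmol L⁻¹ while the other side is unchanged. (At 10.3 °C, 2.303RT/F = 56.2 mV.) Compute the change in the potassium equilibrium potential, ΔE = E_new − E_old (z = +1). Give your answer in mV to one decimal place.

E_old = (56.2/1)·log₁₀(3.20/158) = -95.18 mV
E_new = (56.2/1)·log₁₀(3.20/321) = -112.48 mV
ΔE = -112.48 − (-95.18) = -17.30 mV

-17.3 mV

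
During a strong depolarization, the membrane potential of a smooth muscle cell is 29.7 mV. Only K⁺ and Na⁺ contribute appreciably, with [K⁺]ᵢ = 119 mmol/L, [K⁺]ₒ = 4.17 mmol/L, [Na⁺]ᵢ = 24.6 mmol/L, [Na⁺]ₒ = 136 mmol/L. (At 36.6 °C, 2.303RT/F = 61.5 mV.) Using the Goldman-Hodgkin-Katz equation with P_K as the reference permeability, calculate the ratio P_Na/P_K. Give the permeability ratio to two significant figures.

5.8

Let α = P_Na/P_K. GHK: Vm = 61.5·log₁₀[(Kₒ + α·Naₒ)/(Kᵢ + α·Naᵢ)].
10^(Vm/61.5) = 10^(29.7/61.5) = 3.0404
So 3.0404·(Kᵢ + α·Naᵢ) = Kₒ + α·Naₒ → α = (3.0404·119.0 − 4.17) / (136.0 − 3.0404·24.6)
α = (361.8 − 4.17) / (136.0 − 74.79) = 357.6/61.21 = 5.843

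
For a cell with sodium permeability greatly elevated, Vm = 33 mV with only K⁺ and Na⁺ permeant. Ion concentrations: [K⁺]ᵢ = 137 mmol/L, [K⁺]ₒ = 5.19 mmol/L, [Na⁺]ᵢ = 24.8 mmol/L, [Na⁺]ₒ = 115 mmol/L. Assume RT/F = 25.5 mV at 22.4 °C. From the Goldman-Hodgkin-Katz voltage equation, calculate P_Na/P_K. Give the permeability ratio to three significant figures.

20.2

Let α = P_Na/P_K. GHK: Vm = 25.5·ln[(Kₒ + α·Naₒ)/(Kᵢ + α·Naᵢ)].
e^(Vm/25.5) = e^(33.0/25.5) = 3.6478
So 3.6478·(Kᵢ + α·Naᵢ) = Kₒ + α·Naₒ → α = (3.6478·137.0 − 5.19) / (115.0 − 3.6478·24.8)
α = (499.7 − 5.19) / (115.0 − 90.46) = 494.6/24.54 = 20.16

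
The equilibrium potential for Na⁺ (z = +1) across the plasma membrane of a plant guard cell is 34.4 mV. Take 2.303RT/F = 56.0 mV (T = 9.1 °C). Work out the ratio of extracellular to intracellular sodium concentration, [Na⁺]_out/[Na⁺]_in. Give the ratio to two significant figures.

log₁₀([out]/[in]) = E·z/(56.0) = 34.4 × 1 / 56.0 = 0.6143
[out]/[in] = 10^(0.6143) = 4.114

4.1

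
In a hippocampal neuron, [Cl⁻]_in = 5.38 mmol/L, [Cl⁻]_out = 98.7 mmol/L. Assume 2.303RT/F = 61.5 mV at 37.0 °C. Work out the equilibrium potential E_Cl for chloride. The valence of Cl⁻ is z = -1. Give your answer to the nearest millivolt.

E = (61.5/z) · log₁₀([Cl⁻]_out/[Cl⁻]_in) with z = -1.
For an anion, dividing by z = -1 reverses the sign.
= (61.5/-1) · log₁₀(98.7/5.38) = -61.50 · log₁₀(18.35)
= -61.50 · (1.2635) = -77.71 mV

-78 mV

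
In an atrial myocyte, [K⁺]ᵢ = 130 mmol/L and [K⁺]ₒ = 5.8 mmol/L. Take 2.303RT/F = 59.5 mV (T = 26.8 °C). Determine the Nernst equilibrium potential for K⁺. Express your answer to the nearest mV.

-80 mV

E = (59.5/z) · log₁₀([K⁺]_out/[K⁺]_in) with z = +1.
= (59.5/1) · log₁₀(5.8/130) = 59.50 · log₁₀(0.04462)
= 59.50 · (-1.3505) = -80.36 mV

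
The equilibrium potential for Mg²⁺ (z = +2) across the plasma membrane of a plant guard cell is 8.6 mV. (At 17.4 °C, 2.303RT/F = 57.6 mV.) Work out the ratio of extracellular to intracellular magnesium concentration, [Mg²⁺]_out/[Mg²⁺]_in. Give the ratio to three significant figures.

1.99

log₁₀([out]/[in]) = E·z/(57.6) = 8.6 × 2 / 57.6 = 0.2986
[out]/[in] = 10^(0.2986) = 1.989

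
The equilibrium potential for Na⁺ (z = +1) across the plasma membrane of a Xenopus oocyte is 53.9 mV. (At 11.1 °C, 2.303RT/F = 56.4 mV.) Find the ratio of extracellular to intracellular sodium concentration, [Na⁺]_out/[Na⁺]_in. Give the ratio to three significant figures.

9.03

log₁₀([out]/[in]) = E·z/(56.4) = 53.9 × 1 / 56.4 = 0.9557
[out]/[in] = 10^(0.9557) = 9.03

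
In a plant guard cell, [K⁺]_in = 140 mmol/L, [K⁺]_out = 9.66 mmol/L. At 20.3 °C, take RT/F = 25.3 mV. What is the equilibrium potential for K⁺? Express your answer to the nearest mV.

E = (25.3/z) · ln([K⁺]_out/[K⁺]_in) with z = +1.
= (25.3/1) · ln(9.66/140) = 25.30 · ln(0.069)
= 25.30 · (-2.6736) = -67.64 mV

-68 mV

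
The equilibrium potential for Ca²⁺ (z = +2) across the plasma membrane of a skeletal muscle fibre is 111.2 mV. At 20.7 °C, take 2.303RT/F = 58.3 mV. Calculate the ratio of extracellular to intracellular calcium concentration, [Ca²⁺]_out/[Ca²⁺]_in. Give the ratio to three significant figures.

6530

log₁₀([out]/[in]) = E·z/(58.3) = 111.2 × 2 / 58.3 = 3.8148
[out]/[in] = 10^(3.8148) = 6528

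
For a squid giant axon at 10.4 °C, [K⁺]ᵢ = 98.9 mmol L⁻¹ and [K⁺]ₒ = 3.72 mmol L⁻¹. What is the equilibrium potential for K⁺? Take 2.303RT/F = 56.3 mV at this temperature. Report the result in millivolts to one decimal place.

-80.2 mV

E = (56.3/z) · log₁₀([K⁺]_out/[K⁺]_in) with z = +1.
= (56.3/1) · log₁₀(3.72/98.9) = 56.30 · log₁₀(0.03761)
= 56.30 · (-1.4247) = -80.21 mV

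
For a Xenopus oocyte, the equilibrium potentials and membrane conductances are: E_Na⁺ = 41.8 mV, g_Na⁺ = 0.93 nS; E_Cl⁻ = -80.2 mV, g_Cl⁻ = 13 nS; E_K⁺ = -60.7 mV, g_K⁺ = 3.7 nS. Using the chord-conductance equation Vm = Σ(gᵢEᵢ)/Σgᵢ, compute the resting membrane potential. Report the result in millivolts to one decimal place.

-69.7 mV

Σ gᵢEᵢ = 0.93·(41.8) + 13·(-80.2) + 3.7·(-60.7) = -1228.32
Σ gᵢ = 0.93 + 13 + 3.7 = 17.63
Vm = -1228.32 / 17.63 = -69.67 mV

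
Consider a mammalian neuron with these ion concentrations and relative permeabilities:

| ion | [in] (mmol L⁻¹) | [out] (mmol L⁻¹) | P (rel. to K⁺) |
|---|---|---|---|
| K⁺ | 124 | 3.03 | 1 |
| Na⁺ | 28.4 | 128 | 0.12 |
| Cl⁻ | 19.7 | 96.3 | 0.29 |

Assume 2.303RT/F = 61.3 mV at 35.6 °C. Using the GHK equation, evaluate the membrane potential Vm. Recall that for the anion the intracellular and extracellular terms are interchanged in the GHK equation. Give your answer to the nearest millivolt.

Vm = 61.3 · log₁₀[(Σ P·[cation]ₒ + Σ P·[anion]ᵢ) / (Σ P·[cation]ᵢ + Σ P·[anion]ₒ)]
Numerator = 1×3.03 + 0.12×128 + 0.29×19.7 = 24.1
Denominator = 1×124 + 0.12×28.4 + 0.29×96.3 = 155.3
Vm = 61.3 · log₁₀(0.15517) = 61.3 × (-0.8092) = -49.60 mV

-50 mV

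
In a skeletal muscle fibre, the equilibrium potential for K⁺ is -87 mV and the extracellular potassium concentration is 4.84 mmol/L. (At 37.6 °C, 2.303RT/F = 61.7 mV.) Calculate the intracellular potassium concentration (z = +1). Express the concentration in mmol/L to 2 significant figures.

120 mmol/L

Nernst: E = (61.7/1) · log₁₀([out]/[in]), so log₁₀([out]/[in]) = -87.0 × 1 / 61.7 = -1.4100.
[out]/[in] = 10^(-1.4100) = 0.0389.
[in] = 4.84 / 0.0389 = 124.4 mmol/L.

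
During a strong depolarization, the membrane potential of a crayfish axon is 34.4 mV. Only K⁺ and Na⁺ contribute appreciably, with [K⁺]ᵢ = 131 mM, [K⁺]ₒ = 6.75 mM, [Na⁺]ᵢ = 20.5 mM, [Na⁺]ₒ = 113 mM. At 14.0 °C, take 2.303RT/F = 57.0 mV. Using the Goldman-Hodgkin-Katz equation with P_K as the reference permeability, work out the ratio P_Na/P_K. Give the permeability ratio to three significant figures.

Let α = P_Na/P_K. GHK: Vm = 57.0·log₁₀[(Kₒ + α·Naₒ)/(Kᵢ + α·Naᵢ)].
10^(Vm/57.0) = 10^(34.4/57.0) = 4.0134
So 4.0134·(Kᵢ + α·Naᵢ) = Kₒ + α·Naₒ → α = (4.0134·131.0 − 6.75) / (113.0 − 4.0134·20.5)
α = (525.8 − 6.75) / (113.0 − 82.27) = 519/30.73 = 16.89

16.9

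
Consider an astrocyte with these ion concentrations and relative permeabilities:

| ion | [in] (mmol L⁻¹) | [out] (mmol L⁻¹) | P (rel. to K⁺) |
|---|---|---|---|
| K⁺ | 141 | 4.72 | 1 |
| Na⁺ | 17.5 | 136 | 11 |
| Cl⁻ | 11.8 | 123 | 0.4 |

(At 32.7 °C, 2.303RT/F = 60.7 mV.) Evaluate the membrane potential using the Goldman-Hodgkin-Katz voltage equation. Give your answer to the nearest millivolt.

36 mV

Vm = 60.7 · log₁₀[(Σ P·[cation]ₒ + Σ P·[anion]ᵢ) / (Σ P·[cation]ᵢ + Σ P·[anion]ₒ)]
Numerator = 1×4.72 + 11×136 + 0.4×11.8 = 1505
Denominator = 1×141 + 11×17.5 + 0.4×123 = 382.7
Vm = 60.7 · log₁₀(3.9337) = 60.7 × (0.5948) = 36.10 mV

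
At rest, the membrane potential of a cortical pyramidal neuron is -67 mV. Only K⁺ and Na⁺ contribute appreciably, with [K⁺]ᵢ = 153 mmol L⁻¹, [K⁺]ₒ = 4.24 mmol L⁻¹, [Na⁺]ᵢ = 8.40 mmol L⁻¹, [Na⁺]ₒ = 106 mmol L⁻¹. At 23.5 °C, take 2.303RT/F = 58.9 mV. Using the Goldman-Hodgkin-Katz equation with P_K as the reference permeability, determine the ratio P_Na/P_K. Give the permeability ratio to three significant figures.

Let α = P_Na/P_K. GHK: Vm = 58.9·log₁₀[(Kₒ + α·Naₒ)/(Kᵢ + α·Naᵢ)].
10^(Vm/58.9) = 10^(-67.0/58.9) = 0.072858
So 0.072858·(Kᵢ + α·Naᵢ) = Kₒ + α·Naₒ → α = (0.072858·153.0 − 4.24) / (106.0 − 0.072858·8.4)
α = (11.15 − 4.24) / (106.0 − 0.612) = 6.907/105.4 = 0.06554

0.0655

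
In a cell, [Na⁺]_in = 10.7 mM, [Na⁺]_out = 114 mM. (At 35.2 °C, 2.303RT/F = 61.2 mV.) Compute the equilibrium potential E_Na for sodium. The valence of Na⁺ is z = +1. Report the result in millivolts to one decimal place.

62.9 mV

E = (61.2/z) · log₁₀([Na⁺]_out/[Na⁺]_in) with z = +1.
= (61.2/1) · log₁₀(114/10.7) = 61.20 · log₁₀(10.65)
= 61.20 · (1.0275) = 62.88 mV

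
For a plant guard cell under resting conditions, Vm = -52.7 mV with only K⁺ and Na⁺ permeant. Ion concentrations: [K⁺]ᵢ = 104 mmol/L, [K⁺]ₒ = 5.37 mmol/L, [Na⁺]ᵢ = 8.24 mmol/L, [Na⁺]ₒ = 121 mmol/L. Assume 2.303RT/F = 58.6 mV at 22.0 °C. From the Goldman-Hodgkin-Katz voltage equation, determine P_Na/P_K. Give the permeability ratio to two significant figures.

Let α = P_Na/P_K. GHK: Vm = 58.6·log₁₀[(Kₒ + α·Naₒ)/(Kᵢ + α·Naᵢ)].
10^(Vm/58.6) = 10^(-52.7/58.6) = 0.12609
So 0.12609·(Kᵢ + α·Naᵢ) = Kₒ + α·Naₒ → α = (0.12609·104.0 − 5.37) / (121.0 − 0.12609·8.24)
α = (13.11 − 5.37) / (121.0 − 1.039) = 7.743/120 = 0.06455

0.065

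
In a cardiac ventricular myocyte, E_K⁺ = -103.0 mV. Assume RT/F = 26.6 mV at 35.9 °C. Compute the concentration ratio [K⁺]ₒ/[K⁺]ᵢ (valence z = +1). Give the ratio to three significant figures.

ln([out]/[in]) = E·z/(26.6) = -103.0 × 1 / 26.6 = -3.8722
[out]/[in] = e^(-3.8722) = 0.02081

0.0208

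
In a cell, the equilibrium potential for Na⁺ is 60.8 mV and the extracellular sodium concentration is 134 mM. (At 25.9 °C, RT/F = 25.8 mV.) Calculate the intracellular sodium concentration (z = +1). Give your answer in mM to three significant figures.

Nernst: E = (25.8/1) · ln([out]/[in]), so ln([out]/[in]) = 60.8 × 1 / 25.8 = 2.3566.
[out]/[in] = e^(2.3566) = 10.55.
[in] = 134 / 10.55 = 12.7 mM.

12.7 mM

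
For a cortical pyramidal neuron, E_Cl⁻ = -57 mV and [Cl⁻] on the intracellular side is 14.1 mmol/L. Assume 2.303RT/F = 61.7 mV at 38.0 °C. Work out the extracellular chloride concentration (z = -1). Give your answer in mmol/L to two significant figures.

Nernst: E = (61.7/-1) · log₁₀([out]/[in]), so log₁₀([out]/[in]) = -57.0 × -1 / 61.7 = 0.9238.
[out]/[in] = 10^(0.9238) = 8.391.
[out] = 8.391 × 14.1 = 118.3 mmol/L.

120 mmol/L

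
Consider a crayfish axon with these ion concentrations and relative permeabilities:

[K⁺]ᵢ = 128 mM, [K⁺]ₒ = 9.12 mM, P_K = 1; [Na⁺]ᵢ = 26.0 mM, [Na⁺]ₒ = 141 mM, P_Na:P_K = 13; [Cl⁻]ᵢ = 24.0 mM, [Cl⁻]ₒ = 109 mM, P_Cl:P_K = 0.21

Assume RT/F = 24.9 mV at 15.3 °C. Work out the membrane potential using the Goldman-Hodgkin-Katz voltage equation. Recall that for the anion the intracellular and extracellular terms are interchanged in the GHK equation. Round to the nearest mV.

Vm = 24.9 · ln[(Σ P·[cation]ₒ + Σ P·[anion]ᵢ) / (Σ P·[cation]ᵢ + Σ P·[anion]ₒ)]
Numerator = 1×9.12 + 13×141 + 0.21×24.0 = 1847
Denominator = 1×128 + 13×26.0 + 0.21×109 = 488.9
Vm = 24.9 · ln(3.7783) = 24.9 × (1.3293) = 33.10 mV

33 mV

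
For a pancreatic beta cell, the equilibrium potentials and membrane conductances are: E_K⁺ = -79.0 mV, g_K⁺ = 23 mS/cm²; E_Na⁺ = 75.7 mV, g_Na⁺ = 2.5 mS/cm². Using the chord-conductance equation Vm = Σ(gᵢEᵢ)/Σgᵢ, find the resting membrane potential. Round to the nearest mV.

Σ gᵢEᵢ = 23·(-79.0) + 2.5·(75.7) = -1627.75
Σ gᵢ = 23 + 2.5 = 25.5
Vm = -1627.75 / 25.5 = -63.83 mV

-64 mV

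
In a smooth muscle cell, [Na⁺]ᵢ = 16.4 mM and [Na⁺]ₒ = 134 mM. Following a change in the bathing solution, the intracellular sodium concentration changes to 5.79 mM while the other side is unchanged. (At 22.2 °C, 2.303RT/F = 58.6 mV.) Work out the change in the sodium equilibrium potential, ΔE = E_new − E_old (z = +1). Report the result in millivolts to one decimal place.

E_old = (58.6/1)·log₁₀(134/16.4) = 53.46 mV
E_new = (58.6/1)·log₁₀(134/5.79) = 79.96 mV
ΔE = 79.96 − (53.46) = 26.50 mV

26.5 mV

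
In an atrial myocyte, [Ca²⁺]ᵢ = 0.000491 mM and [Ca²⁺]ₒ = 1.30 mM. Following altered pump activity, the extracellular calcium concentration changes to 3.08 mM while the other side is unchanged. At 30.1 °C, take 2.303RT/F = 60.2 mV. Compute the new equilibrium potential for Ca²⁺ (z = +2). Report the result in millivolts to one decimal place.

After the shift: [Ca²⁺]_out = 3.08, [Ca²⁺]_in = 0.000491 mM.
E_new = (60.2/2)·log₁₀(3.08/0.000491) = 30.10 · (3.7975) = 114.30 mV

114.3 mV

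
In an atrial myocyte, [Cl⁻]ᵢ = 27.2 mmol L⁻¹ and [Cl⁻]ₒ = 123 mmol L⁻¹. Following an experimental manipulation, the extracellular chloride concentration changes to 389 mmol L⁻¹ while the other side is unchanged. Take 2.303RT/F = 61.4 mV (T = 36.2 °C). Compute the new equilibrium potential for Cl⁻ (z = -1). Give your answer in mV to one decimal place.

After the shift: [Cl⁻]_out = 389, [Cl⁻]_in = 27.2 mmol L⁻¹.
E_new = (61.4/-1)·log₁₀(389/27.2) = -61.40 · (1.1554) = -70.94 mV

-70.9 mV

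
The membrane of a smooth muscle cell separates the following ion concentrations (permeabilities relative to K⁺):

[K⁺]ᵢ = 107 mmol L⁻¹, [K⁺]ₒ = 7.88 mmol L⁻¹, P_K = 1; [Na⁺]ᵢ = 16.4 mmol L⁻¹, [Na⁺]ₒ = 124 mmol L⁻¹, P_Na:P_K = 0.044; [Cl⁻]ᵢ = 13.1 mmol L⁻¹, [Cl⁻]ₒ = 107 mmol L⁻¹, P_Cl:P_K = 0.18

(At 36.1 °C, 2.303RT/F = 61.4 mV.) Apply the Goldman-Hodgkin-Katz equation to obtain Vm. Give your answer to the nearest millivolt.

-56 mV

Vm = 61.4 · log₁₀[(Σ P·[cation]ₒ + Σ P·[anion]ᵢ) / (Σ P·[cation]ᵢ + Σ P·[anion]ₒ)]
Numerator = 1×7.88 + 0.044×124 + 0.18×13.1 = 15.69
Denominator = 1×107 + 0.044×16.4 + 0.18×107 = 127
Vm = 61.4 · log₁₀(0.12359) = 61.4 × (-0.9080) = -55.75 mV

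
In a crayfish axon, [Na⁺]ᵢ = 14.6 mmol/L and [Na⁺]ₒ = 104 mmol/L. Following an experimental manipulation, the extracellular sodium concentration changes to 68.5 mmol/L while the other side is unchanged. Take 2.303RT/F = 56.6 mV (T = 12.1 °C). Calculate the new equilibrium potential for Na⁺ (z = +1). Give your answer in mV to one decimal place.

After the shift: [Na⁺]_out = 68.5, [Na⁺]_in = 14.6 mmol/L.
E_new = (56.6/1)·log₁₀(68.5/14.6) = 56.60 · (0.6713) = 38.00 mV

38.0 mV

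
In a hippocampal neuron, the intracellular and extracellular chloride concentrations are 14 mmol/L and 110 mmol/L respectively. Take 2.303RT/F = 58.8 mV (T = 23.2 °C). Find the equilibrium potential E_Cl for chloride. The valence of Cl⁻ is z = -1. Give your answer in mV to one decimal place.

-52.6 mV

E = (58.8/z) · log₁₀([Cl⁻]_out/[Cl⁻]_in) with z = -1.
For an anion, dividing by z = -1 reverses the sign.
= (58.8/-1) · log₁₀(110/14) = -58.80 · log₁₀(7.857)
= -58.80 · (0.8953) = -52.64 mV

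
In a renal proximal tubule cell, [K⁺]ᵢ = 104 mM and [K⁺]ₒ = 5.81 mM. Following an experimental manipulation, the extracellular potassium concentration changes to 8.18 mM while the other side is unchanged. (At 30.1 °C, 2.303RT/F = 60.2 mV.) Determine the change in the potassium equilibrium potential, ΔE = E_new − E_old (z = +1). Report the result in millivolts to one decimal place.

E_old = (60.2/1)·log₁₀(5.81/104) = -75.42 mV
E_new = (60.2/1)·log₁₀(8.18/104) = -66.48 mV
ΔE = -66.48 − (-75.42) = 8.94 mV

8.9 mV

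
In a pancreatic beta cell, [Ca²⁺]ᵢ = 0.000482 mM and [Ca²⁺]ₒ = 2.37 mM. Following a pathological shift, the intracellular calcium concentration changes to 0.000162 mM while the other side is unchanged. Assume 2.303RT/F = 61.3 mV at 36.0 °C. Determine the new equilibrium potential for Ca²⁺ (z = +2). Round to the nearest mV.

128 mV

After the shift: [Ca²⁺]_out = 2.37, [Ca²⁺]_in = 0.000162 mM.
E_new = (61.3/2)·log₁₀(2.37/0.000162) = 30.65 · (4.1652) = 127.66 mV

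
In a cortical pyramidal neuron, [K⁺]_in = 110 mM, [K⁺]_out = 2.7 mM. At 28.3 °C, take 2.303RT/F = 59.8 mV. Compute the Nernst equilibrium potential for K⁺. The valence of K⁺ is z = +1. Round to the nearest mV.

-96 mV

E = (59.8/z) · log₁₀([K⁺]_out/[K⁺]_in) with z = +1.
= (59.8/1) · log₁₀(2.7/110) = 59.80 · log₁₀(0.02455)
= 59.80 · (-1.6100) = -96.28 mV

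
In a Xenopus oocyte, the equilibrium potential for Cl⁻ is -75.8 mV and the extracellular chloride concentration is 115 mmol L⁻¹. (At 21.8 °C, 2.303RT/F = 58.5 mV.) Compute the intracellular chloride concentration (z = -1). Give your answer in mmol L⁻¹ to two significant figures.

Nernst: E = (58.5/-1) · log₁₀([out]/[in]), so log₁₀([out]/[in]) = -75.8 × -1 / 58.5 = 1.2957.
[out]/[in] = 10^(1.2957) = 19.76.
[in] = 115 / 19.76 = 5.821 mmol L⁻¹.

5.8 mmol L⁻¹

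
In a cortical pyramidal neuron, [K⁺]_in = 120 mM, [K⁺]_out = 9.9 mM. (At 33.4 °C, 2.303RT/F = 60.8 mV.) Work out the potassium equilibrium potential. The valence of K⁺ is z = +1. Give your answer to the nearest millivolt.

E = (60.8/z) · log₁₀([K⁺]_out/[K⁺]_in) with z = +1.
= (60.8/1) · log₁₀(9.9/120) = 60.80 · log₁₀(0.0825)
= 60.80 · (-1.0835) = -65.88 mV

-66 mV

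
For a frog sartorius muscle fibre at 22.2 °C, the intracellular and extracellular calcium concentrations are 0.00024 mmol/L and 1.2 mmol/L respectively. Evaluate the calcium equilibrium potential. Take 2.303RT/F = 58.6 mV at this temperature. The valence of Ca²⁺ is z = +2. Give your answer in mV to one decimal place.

108.4 mV

E = (58.6/z) · log₁₀([Ca²⁺]_out/[Ca²⁺]_in) with z = +2.
= (58.6/2) · log₁₀(1.2/0.00024) = 29.30 · log₁₀(5000)
= 29.30 · (3.6990) = 108.38 mV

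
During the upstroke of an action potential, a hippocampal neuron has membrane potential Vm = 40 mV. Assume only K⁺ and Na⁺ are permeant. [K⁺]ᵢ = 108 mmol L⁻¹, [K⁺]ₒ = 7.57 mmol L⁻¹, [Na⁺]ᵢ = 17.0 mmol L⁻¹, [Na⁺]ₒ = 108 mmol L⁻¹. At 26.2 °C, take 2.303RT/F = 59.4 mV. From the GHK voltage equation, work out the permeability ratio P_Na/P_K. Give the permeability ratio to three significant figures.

18.0

Let α = P_Na/P_K. GHK: Vm = 59.4·log₁₀[(Kₒ + α·Naₒ)/(Kᵢ + α·Naᵢ)].
10^(Vm/59.4) = 10^(40.0/59.4) = 4.7141
So 4.7141·(Kᵢ + α·Naᵢ) = Kₒ + α·Naₒ → α = (4.7141·108.0 − 7.57) / (108.0 − 4.7141·17.0)
α = (509.1 − 7.57) / (108.0 − 80.14) = 501.6/27.86 = 18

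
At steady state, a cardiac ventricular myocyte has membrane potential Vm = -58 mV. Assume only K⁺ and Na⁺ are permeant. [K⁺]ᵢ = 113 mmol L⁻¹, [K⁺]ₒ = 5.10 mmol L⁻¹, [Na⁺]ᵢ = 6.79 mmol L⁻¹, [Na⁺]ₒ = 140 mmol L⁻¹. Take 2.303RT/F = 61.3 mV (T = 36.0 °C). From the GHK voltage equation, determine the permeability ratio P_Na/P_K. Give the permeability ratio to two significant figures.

0.055

Let α = P_Na/P_K. GHK: Vm = 61.3·log₁₀[(Kₒ + α·Naₒ)/(Kᵢ + α·Naᵢ)].
10^(Vm/61.3) = 10^(-58.0/61.3) = 0.1132
So 0.1132·(Kᵢ + α·Naᵢ) = Kₒ + α·Naₒ → α = (0.1132·113.0 − 5.1) / (140.0 − 0.1132·6.79)
α = (12.79 − 5.1) / (140.0 − 0.7686) = 7.691/139.2 = 0.05524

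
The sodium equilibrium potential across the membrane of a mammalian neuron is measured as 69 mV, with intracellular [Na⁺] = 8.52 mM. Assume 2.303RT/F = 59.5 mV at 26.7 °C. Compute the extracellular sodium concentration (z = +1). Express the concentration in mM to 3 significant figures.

123 mM

Nernst: E = (59.5/1) · log₁₀([out]/[in]), so log₁₀([out]/[in]) = 69.0 × 1 / 59.5 = 1.1597.
[out]/[in] = 10^(1.1597) = 14.44.
[out] = 14.44 × 8.52 = 123.1 mM.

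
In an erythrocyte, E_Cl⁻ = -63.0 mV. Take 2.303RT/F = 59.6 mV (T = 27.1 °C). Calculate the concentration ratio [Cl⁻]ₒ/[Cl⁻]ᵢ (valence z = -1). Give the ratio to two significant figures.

log₁₀([out]/[in]) = E·z/(59.6) = -63.0 × -1 / 59.6 = 1.0570
[out]/[in] = 10^(1.0570) = 11.4

11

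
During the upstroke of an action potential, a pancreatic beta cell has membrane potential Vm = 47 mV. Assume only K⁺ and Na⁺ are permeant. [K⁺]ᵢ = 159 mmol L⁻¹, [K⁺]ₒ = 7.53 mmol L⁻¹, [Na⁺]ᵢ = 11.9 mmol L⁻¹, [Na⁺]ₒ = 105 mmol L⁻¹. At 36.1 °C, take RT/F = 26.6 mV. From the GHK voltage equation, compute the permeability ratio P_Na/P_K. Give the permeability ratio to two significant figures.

Let α = P_Na/P_K. GHK: Vm = 26.6·ln[(Kₒ + α·Naₒ)/(Kᵢ + α·Naᵢ)].
e^(Vm/26.6) = e^(47.0/26.6) = 5.8528
So 5.8528·(Kᵢ + α·Naᵢ) = Kₒ + α·Naₒ → α = (5.8528·159.0 − 7.53) / (105.0 − 5.8528·11.9)
α = (930.6 − 7.53) / (105.0 − 69.65) = 923.1/35.35 = 26.11

26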